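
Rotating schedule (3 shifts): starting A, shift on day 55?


Shift A

Shifts: A, B, C
Start: A (index 0)
Day 55: (0 + 55 - 1) mod 3
= 54 mod 3
= 0
Index 0 → shift A


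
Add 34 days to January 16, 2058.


Start: January 16, 2058
Add 34 days
January 16 → February 1: 31 - 16 + 1 = 16 days (34 - 16 = 18 left)
February 1 + 18 = February 19, 2058

February 19, 2058


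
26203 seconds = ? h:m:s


Hours: 26203 ÷ 3600 = 7 remainder 1003
Minutes: 1003 ÷ 60 = 16 remainder 43
Seconds: 43

7h 16m 43s


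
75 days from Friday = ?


Start: Friday (index 4)
(4 + 75) mod 7
= 79 mod 7
= 2
Index 2 → Wednesday

Wednesday


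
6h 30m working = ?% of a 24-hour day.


27.1%

Time: 390 minutes
Day: 1440 minutes
Percentage = (390/1440) × 100 ≈ 27.1%


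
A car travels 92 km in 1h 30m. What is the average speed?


61.3 km/h

Distance: 92 km
Time: 1h 30m = 90 min = 90/60 = 3/2 hours
Speed = 92 ÷ (3/2) = 92 × 2 / 3 = 184/3 ≈ 61.3 km/h


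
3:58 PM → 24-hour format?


15:58

Input: 3:58 PM
PM: 3 + 12 = 15


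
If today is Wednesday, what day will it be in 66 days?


Start: Wednesday (index 2)
(2 + 66) mod 7
= 68 mod 7
= 5
Index 5 → Saturday

Saturday


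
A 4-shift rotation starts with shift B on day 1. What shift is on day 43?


Shifts: A, B, C, D
Start: B (index 1)
Day 43: (1 + 43 - 1) mod 4
= 43 mod 4
= 3
Index 3 → shift D

Shift D


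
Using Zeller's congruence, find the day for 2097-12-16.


Zeller's congruence:
q=16, m=12, k=97, j=20
h = (16 + ⌊13×13/5⌋ + 97 + ⌊97/4⌋ + ⌊20/4⌋ - 2×20) mod 7
= (16 + 33 + 97 + 24 + 5 - 40) mod 7
= 135 mod 7 = 2
h=2 → Monday

Monday


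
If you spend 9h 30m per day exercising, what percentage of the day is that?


Time: 570 minutes
Day: 1440 minutes
Percentage = (570/1440) × 100 ≈ 39.6%

39.6%


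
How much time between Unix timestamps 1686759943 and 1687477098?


717155 seconds (199.2 hours / 8.30 days)

Difference = 1687477098 - 1686759943 = 717155 seconds
In hours: 717155 / 3600 ≈ 199.2
In days: 717155 / 86400 ≈ 8.30


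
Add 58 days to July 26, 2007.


Start: July 26, 2007
Add 58 days
July 26 → August 1: 31 - 26 + 1 = 6 days (58 - 6 = 52 left)
August 1 → September 1: 31 - 1 + 1 = 31 days (52 - 31 = 21 left)
September 1 + 21 = September 22, 2007

September 22, 2007


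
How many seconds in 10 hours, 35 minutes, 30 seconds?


38130 seconds

Hours: 10 × 3600 = 36000
Minutes: 35 × 60 = 2100
Seconds: 30
Total = 36000 + 2100 + 30 = 38130


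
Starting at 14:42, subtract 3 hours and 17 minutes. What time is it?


Start: 882 minutes from midnight
Subtract: 197 minutes
Remaining: 882 - 197 = 685
Hours: 11, Minutes: 25

11:25


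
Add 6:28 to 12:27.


18:55

Start: 747 minutes from midnight
Add: 388 minutes
Total: 1135 minutes
Hours: 1135 ÷ 60 = 18 remainder 55


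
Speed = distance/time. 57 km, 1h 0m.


57.0 km/h

Distance: 57 km
Time: 1 hours
Speed = 57 / 1 = 57.0 km/h


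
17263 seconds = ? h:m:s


Hours: 17263 ÷ 3600 = 4 remainder 2863
Minutes: 2863 ÷ 60 = 47 remainder 43
Seconds: 43

4h 47m 43s


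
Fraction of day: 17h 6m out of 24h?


Total minutes: 17×60 + 6 = 1026
Day = 24×60 = 1440 minutes
Fraction = 1026/1440 = 0.7125
As a percentage: 1026/1440 × 100 = 71.25%

0.7125 (71.25%)


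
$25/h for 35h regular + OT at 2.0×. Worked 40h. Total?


Regular: 35h × $25 = $875.00
Overtime: 40 - 35 = 5h
OT pay: 5h × $25 × 2.0 = $250.00
Total = $875.00 + $250.00 = $1125.00

$1125.00


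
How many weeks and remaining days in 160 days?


Weeks: 160 ÷ 7 = 22 remainder 6

22 weeks 6 days


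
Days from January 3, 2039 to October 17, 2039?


287 days

From January 3, 2039 to October 17, 2039
Rest of January 2039: 31 - 3 = 28
Full months: February 2039 28, March 31, April 30, May 31, June 30, July 31, August 31, September 30
Days into October 2039: 17
Total = 28 + 28 + 31 + 30 + 31 + 30 + 31 + 31 + 30 + 17 = 287 days


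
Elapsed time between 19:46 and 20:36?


End time in minutes: 20×60 + 36 = 1236
Start time in minutes: 19×60 + 46 = 1186
Difference = 1236 - 1186 = 50 minutes
= 0 hours 50 minutes

0h 50m


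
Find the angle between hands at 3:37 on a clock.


113.5°

Hour hand = 3×30 + 37×0.5 = 108.5°
Minute hand = 37×6 = 222°
Difference = |108.5 - 222| = 113.5°


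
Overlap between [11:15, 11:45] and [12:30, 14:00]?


Meeting A: 675-705 (in minutes from midnight)
Meeting B: 750-840
Overlap start = max(675, 750) = 750
Overlap end = min(705, 840) = 705
Overlap = max(0, 705 - 750) = 0 min

0 minutes


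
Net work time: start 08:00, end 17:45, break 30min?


9h 15m (555 minutes)

Total time = (17×60+45) - (8×60+0)
= 1065 - 480 = 585 min
Minus break: 585 - 30 = 555 min
= 9h 15m


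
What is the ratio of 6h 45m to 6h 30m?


27:26 (1.04)

Duration 1: 405 minutes
Duration 2: 390 minutes
Ratio = 405:390
GCD = 15
Simplified = 27:26
As a decimal: 27/26 ≈ 1.04


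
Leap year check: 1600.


Rules: divisible by 4 AND (not by 100 OR by 400)
1600 ÷ 4 = 400 exactly → divisible by 4
1600 ÷ 100 = 16 exactly → divisible by 100
1600 ÷ 400 = 4 exactly → divisible by 400
Divisible by 400 → leap year

Yes


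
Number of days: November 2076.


Month: November (month 11)
November has 30 days

30 days


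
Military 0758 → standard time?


Hour: 7
7 < 12 → AM

7:58 AM


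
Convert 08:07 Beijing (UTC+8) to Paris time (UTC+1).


01:07

Time difference = UTC+1 - UTC+8 = -7 hours
New hour = (8 -7) mod 24
= 1 mod 24 = 1
Minutes unchanged → 01:07


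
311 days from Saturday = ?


Start: Saturday (index 5)
(5 + 311) mod 7
= 316 mod 7
= 1
Index 1 → Tuesday

Tuesday


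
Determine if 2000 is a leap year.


Yes

Rules: divisible by 4 AND (not by 100 OR by 400)
2000 ÷ 4 = 500 exactly → divisible by 4
2000 ÷ 100 = 20 exactly → divisible by 100
2000 ÷ 400 = 5 exactly → divisible by 400
Divisible by 400 → leap year


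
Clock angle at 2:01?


Hour hand = 2×30 + 1×0.5 = 60.5°
Minute hand = 1×6 = 6°
Difference = |60.5 - 6| = 54.5°

54.5°


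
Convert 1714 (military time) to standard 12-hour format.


5:14 PM

Hour: 17
17 - 12 = 5 → PM


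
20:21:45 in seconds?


73305 seconds

Hours: 20 × 3600 = 72000
Minutes: 21 × 60 = 1260
Seconds: 45
Total = 72000 + 1260 + 45 = 73305


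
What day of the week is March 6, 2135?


Zeller's congruence:
q=6, m=3, k=35, j=21
h = (6 + ⌊13×4/5⌋ + 35 + ⌊35/4⌋ + ⌊21/4⌋ - 2×21) mod 7
= (6 + 10 + 35 + 8 + 5 - 42) mod 7
= 22 mod 7 = 1
h=1 → Sunday

Sunday


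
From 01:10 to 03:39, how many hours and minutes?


2h 29m

End time in minutes: 3×60 + 39 = 219
Start time in minutes: 1×60 + 10 = 70
Difference = 219 - 70 = 149 minutes
= 2 hours 29 minutes


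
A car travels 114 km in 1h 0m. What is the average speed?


Distance: 114 km
Time: 1 hours
Speed = 114 / 1 = 114.0 km/h

114.0 km/h


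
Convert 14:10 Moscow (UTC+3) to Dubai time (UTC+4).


15:10

Time difference = UTC+4 - UTC+3 = +1 hours
New hour = (14 + 1) mod 24
= 15 mod 24 = 15
Minutes unchanged → 15:10


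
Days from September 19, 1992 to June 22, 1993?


From September 19, 1992 to June 22, 1993
Rest of September 1992: 30 - 19 = 11
Full months: October 31, November 30, December 31, January 31, February 1993 28, March 31, April 30, May 31
Days into June 1993: 22
Total = 11 + 31 + 30 + 31 + 31 + 28 + 31 + 30 + 31 + 22 = 276 days

276 days


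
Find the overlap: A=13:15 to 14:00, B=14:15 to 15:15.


Meeting A: 795-840 (in minutes from midnight)
Meeting B: 855-915
Overlap start = max(795, 855) = 855
Overlap end = min(840, 915) = 840
Overlap = max(0, 840 - 855) = 0 min

0 minutes


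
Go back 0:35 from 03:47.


03:12

Start: 227 minutes from midnight
Subtract: 35 minutes
Remaining: 227 - 35 = 192
Hours: 3, Minutes: 12


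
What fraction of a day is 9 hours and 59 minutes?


0.4160 (41.60%)

Total minutes: 9×60 + 59 = 599
Day = 24×60 = 1440 minutes
Fraction = 599/1440 ≈ 0.4160
As a percentage: 599/1440 × 100 ≈ 41.60%


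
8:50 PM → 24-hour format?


Input: 8:50 PM
PM: 8 + 12 = 20

20:50


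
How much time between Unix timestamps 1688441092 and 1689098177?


Difference = 1689098177 - 1688441092 = 657085 seconds
In hours: 657085 / 3600 ≈ 182.5
In days: 657085 / 86400 ≈ 7.61

657085 seconds (182.5 hours / 7.61 days)


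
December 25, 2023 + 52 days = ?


Start: December 25, 2023
Add 52 days
December 25 → January 1: 31 - 25 + 1 = 7 days (52 - 7 = 45 left)
January 1 → February 1: 31 - 1 + 1 = 31 days (45 - 31 = 14 left)
February 1 + 14 = February 15, 2024

February 15, 2024


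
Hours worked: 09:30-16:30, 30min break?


6h 30m (390 minutes)

Total time = (16×60+30) - (9×60+30)
= 990 - 570 = 420 min
Minus break: 420 - 30 = 390 min
= 6h 30m


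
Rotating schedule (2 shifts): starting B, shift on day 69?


Shift B

Shifts: A, B
Start: B (index 1)
Day 69: (1 + 69 - 1) mod 2
= 69 mod 2
= 1
Index 1 → shift B


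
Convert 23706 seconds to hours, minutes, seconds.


6h 35m 6s

Hours: 23706 ÷ 3600 = 6 remainder 2106
Minutes: 2106 ÷ 60 = 35 remainder 6
Seconds: 6


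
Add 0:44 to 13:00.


Start: 780 minutes from midnight
Add: 44 minutes
Total: 824 minutes
Hours: 824 ÷ 60 = 13 remainder 44

13:44


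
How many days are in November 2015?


30 days

Month: November (month 11)
November has 30 days


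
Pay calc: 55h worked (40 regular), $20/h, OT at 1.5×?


$1250.00

Regular: 40h × $20 = $800.00
Overtime: 55 - 40 = 15h
OT pay: 15h × $20 × 1.5 = $450.00
Total = $800.00 + $450.00 = $1250.00


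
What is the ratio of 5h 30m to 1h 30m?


Duration 1: 330 minutes
Duration 2: 90 minutes
Ratio = 330:90
GCD = 30
Simplified = 11:3
As a decimal: 11/3 ≈ 3.67

11:3 (3.67)


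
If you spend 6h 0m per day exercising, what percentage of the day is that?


25.0%

Time: 360 minutes
Day: 1440 minutes
Percentage = (360/1440) × 100 = 25.0%


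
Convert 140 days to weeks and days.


20 weeks 0 days

Weeks: 140 ÷ 7 = 20 remainder 0


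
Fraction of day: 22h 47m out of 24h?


0.9493 (94.93%)

Total minutes: 22×60 + 47 = 1367
Day = 24×60 = 1440 minutes
Fraction = 1367/1440 ≈ 0.9493
As a percentage: 1367/1440 × 100 ≈ 94.93%


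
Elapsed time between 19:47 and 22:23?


2h 36m

End time in minutes: 22×60 + 23 = 1343
Start time in minutes: 19×60 + 47 = 1187
Difference = 1343 - 1187 = 156 minutes
= 2 hours 36 minutes


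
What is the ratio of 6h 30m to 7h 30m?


Duration 1: 390 minutes
Duration 2: 450 minutes
Ratio = 390:450
GCD = 30
Simplified = 13:15
As a decimal: 13/15 ≈ 0.87

13:15 (0.87)


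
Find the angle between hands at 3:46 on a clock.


Hour hand = 3×30 + 46×0.5 = 113.0°
Minute hand = 46×6 = 276°
Difference = |113.0 - 276| = 163.0°

163.0°


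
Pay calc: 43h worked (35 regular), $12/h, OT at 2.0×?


Regular: 35h × $12 = $420.00
Overtime: 43 - 35 = 8h
OT pay: 8h × $12 × 2.0 = $192.00
Total = $420.00 + $192.00 = $612.00

$612.00


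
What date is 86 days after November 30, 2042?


Start: November 30, 2042
Add 86 days
November 30 → December 1: 30 - 30 + 1 = 1 days (86 - 1 = 85 left)
December 1 → January 1: 31 - 1 + 1 = 31 days (85 - 31 = 54 left)
January 1 → February 1: 31 - 1 + 1 = 31 days (54 - 31 = 23 left)
February 1 + 23 = February 24, 2043

February 24, 2043


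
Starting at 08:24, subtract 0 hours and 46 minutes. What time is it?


Start: 504 minutes from midnight
Subtract: 46 minutes
Remaining: 504 - 46 = 458
Hours: 7, Minutes: 38

07:38


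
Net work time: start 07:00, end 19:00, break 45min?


11h 15m (675 minutes)

Total time = (19×60+0) - (7×60+0)
= 1140 - 420 = 720 min
Minus break: 720 - 45 = 675 min
= 11h 15m


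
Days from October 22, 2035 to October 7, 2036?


351 days

From October 22, 2035 to October 7, 2036
Rest of October 2035: 31 - 22 = 9
Full months: November 30, December 31, January 31, February 2036 29, March 31, April 30, May 31, June 30, July 31, August 31, September 30
Days into October 2036: 7
Total = 9 + 30 + 31 + 31 + 29 + 31 + 30 + 31 + 30 + 31 + 31 + 30 + 7 = 351 days


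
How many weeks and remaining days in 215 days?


Weeks: 215 ÷ 7 = 30 remainder 5

30 weeks 5 days


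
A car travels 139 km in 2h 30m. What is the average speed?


Distance: 139 km
Time: 2h 30m = 150 min = 150/60 = 5/2 hours
Speed = 139 ÷ (5/2) = 139 × 2 / 5 = 278/5 = 55.6 km/h

55.6 km/h


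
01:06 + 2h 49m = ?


Start: 66 minutes from midnight
Add: 169 minutes
Total: 235 minutes
Hours: 235 ÷ 60 = 3 remainder 55

03:55


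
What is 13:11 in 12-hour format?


1:11 PM

Hour: 13
13 - 12 = 1 → PM


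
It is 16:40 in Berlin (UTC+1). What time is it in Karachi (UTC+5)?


Time difference = UTC+5 - UTC+1 = +4 hours
New hour = (16 + 4) mod 24
= 20 mod 24 = 20
Minutes unchanged → 20:40

20:40


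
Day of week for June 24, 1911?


Zeller's congruence:
q=24, m=6, k=11, j=19
h = (24 + ⌊13×7/5⌋ + 11 + ⌊11/4⌋ + ⌊19/4⌋ - 2×19) mod 7
= (24 + 18 + 11 + 2 + 4 - 38) mod 7
= 21 mod 7 = 0
h=0 → Saturday

Saturday


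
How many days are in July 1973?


Month: July (month 7)
July has 31 days

31 days


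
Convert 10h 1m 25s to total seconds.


36085 seconds

Hours: 10 × 3600 = 36000
Minutes: 1 × 60 = 60
Seconds: 25
Total = 36000 + 60 + 25 = 36085


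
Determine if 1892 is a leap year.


Yes

Rules: divisible by 4 AND (not by 100 OR by 400)
1892 ÷ 4 = 473 exactly → divisible by 4
1892 ÷ 100 = 18 remainder 92 → not divisible by 100
Divisible by 4 but not by 100 → leap year


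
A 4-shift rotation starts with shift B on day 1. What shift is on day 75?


Shifts: A, B, C, D
Start: B (index 1)
Day 75: (1 + 75 - 1) mod 4
= 75 mod 4
= 3
Index 3 → shift D

Shift D


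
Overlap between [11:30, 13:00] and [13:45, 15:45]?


0 minutes

Meeting A: 690-780 (in minutes from midnight)
Meeting B: 825-945
Overlap start = max(690, 825) = 825
Overlap end = min(780, 945) = 780
Overlap = max(0, 780 - 825) = 0 min


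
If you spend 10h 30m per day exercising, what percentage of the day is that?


Time: 630 minutes
Day: 1440 minutes
Percentage = (630/1440) × 100 ≈ 43.8%

43.8%


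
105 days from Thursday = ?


Start: Thursday (index 3)
(3 + 105) mod 7
= 108 mod 7
= 3
Index 3 → Thursday

Thursday


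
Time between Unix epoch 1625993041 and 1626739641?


Difference = 1626739641 - 1625993041 = 746600 seconds
In hours: 746600 / 3600 ≈ 207.4
In days: 746600 / 86400 ≈ 8.64

746600 seconds (207.4 hours / 8.64 days)


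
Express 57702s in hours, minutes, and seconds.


Hours: 57702 ÷ 3600 = 16 remainder 102
Minutes: 102 ÷ 60 = 1 remainder 42
Seconds: 42

16h 1m 42s


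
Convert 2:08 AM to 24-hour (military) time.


02:08

Input: 2:08 AM
AM hour stays: 2


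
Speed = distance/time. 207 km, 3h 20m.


62.1 km/h

Distance: 207 km
Time: 3h 20m = 200 min = 200/60 = 10/3 hours
Speed = 207 ÷ (10/3) = 207 × 3 / 10 = 621/10 = 62.1 km/h


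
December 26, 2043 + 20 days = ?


Start: December 26, 2043
Add 20 days
December 26 → January 1: 31 - 26 + 1 = 6 days (20 - 6 = 14 left)
January 1 + 14 = January 15, 2044

January 15, 2044


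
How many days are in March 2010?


Month: March (month 3)
March has 31 days

31 days


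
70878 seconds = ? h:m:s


19h 41m 18s

Hours: 70878 ÷ 3600 = 19 remainder 2478
Minutes: 2478 ÷ 60 = 41 remainder 18
Seconds: 18


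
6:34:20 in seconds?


23660 seconds

Hours: 6 × 3600 = 21600
Minutes: 34 × 60 = 2040
Seconds: 20
Total = 21600 + 2040 + 20 = 23660


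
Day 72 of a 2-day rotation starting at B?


Shifts: A, B
Start: B (index 1)
Day 72: (1 + 72 - 1) mod 2
= 72 mod 2
= 0
Index 0 → shift A

Shift A


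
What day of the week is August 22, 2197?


Tuesday

Zeller's congruence:
q=22, m=8, k=97, j=21
h = (22 + ⌊13×9/5⌋ + 97 + ⌊97/4⌋ + ⌊21/4⌋ - 2×21) mod 7
= (22 + 23 + 97 + 24 + 5 - 42) mod 7
= 129 mod 7 = 3
h=3 → Tuesday


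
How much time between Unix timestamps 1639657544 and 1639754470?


Difference = 1639754470 - 1639657544 = 96926 seconds
In hours: 96926 / 3600 ≈ 26.9
In days: 96926 / 86400 ≈ 1.12

96926 seconds (26.9 hours / 1.12 days)


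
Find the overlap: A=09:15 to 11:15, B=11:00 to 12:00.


15 minutes

Meeting A: 555-675 (in minutes from midnight)
Meeting B: 660-720
Overlap start = max(555, 660) = 660
Overlap end = min(675, 720) = 675
Overlap = max(0, 675 - 660) = 15 min


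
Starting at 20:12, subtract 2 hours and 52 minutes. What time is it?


Start: 1212 minutes from midnight
Subtract: 172 minutes
Remaining: 1212 - 172 = 1040
Hours: 17, Minutes: 20

17:20


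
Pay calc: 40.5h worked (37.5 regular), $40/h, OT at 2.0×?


Regular: 37.5h × $40 = $1500.00
Overtime: 40.5 - 37.5 = 3.0h
OT pay: 3.0h × $40 × 2.0 = $240.00
Total = $1500.00 + $240.00 = $1740.00

$1740.00


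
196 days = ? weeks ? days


28 weeks 0 days

Weeks: 196 ÷ 7 = 28 remainder 0


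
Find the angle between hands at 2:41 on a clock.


Hour hand = 2×30 + 41×0.5 = 80.5°
Minute hand = 41×6 = 246°
Difference = |80.5 - 246| = 165.5°

165.5°


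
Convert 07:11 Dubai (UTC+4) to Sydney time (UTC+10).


Time difference = UTC+10 - UTC+4 = +6 hours
New hour = (7 + 6) mod 24
= 13 mod 24 = 13
Minutes unchanged → 13:11

13:11


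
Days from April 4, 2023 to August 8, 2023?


From April 4, 2023 to August 8, 2023
Rest of April 2023: 30 - 4 = 26
Full months: May 31, June 30, July 31
Days into August 2023: 8
Total = 26 + 31 + 30 + 31 + 8 = 126 days

126 days


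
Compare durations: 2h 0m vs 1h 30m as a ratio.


Duration 1: 120 minutes
Duration 2: 90 minutes
Ratio = 120:90
GCD = 30
Simplified = 4:3
As a decimal: 4/3 ≈ 1.33

4:3 (1.33)


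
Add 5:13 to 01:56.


Start: 116 minutes from midnight
Add: 313 minutes
Total: 429 minutes
Hours: 429 ÷ 60 = 7 remainder 9

07:09


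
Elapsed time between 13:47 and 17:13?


End time in minutes: 17×60 + 13 = 1033
Start time in minutes: 13×60 + 47 = 827
Difference = 1033 - 827 = 206 minutes
= 3 hours 26 minutes

3h 26m


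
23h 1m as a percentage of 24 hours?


Total minutes: 23×60 + 1 = 1381
Day = 24×60 = 1440 minutes
Fraction = 1381/1440 ≈ 0.9590
As a percentage: 1381/1440 × 100 ≈ 95.90%

0.9590 (95.90%)


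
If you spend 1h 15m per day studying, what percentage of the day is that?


Time: 75 minutes
Day: 1440 minutes
Percentage = (75/1440) × 100 ≈ 5.2%

5.2%


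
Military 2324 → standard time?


11:24 PM

Hour: 23
23 - 12 = 11 → PM


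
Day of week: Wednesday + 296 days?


Friday

Start: Wednesday (index 2)
(2 + 296) mod 7
= 298 mod 7
= 4
Index 4 → Friday


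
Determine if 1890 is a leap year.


No

Rules: divisible by 4 AND (not by 100 OR by 400)
1890 ÷ 4 = 472 remainder 2 → not divisible by 4
Not divisible by 4 → not a leap year


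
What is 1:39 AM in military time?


01:39

Input: 1:39 AM
AM hour stays: 1


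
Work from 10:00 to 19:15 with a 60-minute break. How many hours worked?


8h 15m (495 minutes)

Total time = (19×60+15) - (10×60+0)
= 1155 - 600 = 555 min
Minus break: 555 - 60 = 495 min
= 8h 15m


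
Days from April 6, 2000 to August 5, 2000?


121 days

From April 6, 2000 to August 5, 2000
Rest of April 2000: 30 - 6 = 24
Full months: May 31, June 30, July 31
Days into August 2000: 5
Total = 24 + 31 + 30 + 31 + 5 = 121 days


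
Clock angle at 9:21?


Hour hand = 9×30 + 21×0.5 = 280.5°
Minute hand = 21×6 = 126°
Difference = |280.5 - 126| = 154.5°

154.5°


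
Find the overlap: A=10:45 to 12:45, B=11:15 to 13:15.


Meeting A: 645-765 (in minutes from midnight)
Meeting B: 675-795
Overlap start = max(645, 675) = 675
Overlap end = min(765, 795) = 765
Overlap = max(0, 765 - 675) = 90 min

90 minutes


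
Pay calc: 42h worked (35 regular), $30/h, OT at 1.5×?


$1365.00

Regular: 35h × $30 = $1050.00
Overtime: 42 - 35 = 7h
OT pay: 7h × $30 × 1.5 = $315.00
Total = $1050.00 + $315.00 = $1365.00


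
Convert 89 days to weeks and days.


12 weeks 5 days

Weeks: 89 ÷ 7 = 12 remainder 5


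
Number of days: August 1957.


31 days

Month: August (month 8)
August has 31 days


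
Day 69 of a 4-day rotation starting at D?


Shifts: A, B, C, D
Start: D (index 3)
Day 69: (3 + 69 - 1) mod 4
= 71 mod 4
= 3
Index 3 → shift D

Shift D


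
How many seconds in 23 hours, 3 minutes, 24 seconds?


83004 seconds

Hours: 23 × 3600 = 82800
Minutes: 3 × 60 = 180
Seconds: 24
Total = 82800 + 180 + 24 = 83004


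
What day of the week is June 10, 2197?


Saturday

Zeller's congruence:
q=10, m=6, k=97, j=21
h = (10 + ⌊13×7/5⌋ + 97 + ⌊97/4⌋ + ⌊21/4⌋ - 2×21) mod 7
= (10 + 18 + 97 + 24 + 5 - 42) mod 7
= 112 mod 7 = 0
h=0 → Saturday


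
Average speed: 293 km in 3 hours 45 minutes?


Distance: 293 km
Time: 3h 45m = 225 min = 225/60 = 15/4 hours
Speed = 293 ÷ (15/4) = 293 × 4 / 15 = 1172/15 ≈ 78.1 km/h

78.1 km/h


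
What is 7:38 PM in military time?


Input: 7:38 PM
PM: 7 + 12 = 19

19:38


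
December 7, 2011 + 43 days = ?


Start: December 7, 2011
Add 43 days
December 7 → January 1: 31 - 7 + 1 = 25 days (43 - 25 = 18 left)
January 1 + 18 = January 19, 2012

January 19, 2012


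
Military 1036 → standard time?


10:36 AM

Hour: 10
10 < 12 → AM


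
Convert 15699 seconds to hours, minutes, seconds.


Hours: 15699 ÷ 3600 = 4 remainder 1299
Minutes: 1299 ÷ 60 = 21 remainder 39
Seconds: 39

4h 21m 39s


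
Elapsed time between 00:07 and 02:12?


End time in minutes: 2×60 + 12 = 132
Start time in minutes: 0×60 + 7 = 7
Difference = 132 - 7 = 125 minutes
= 2 hours 5 minutes

2h 5m


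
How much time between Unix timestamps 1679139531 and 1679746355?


606824 seconds (168.6 hours / 7.02 days)

Difference = 1679746355 - 1679139531 = 606824 seconds
In hours: 606824 / 3600 ≈ 168.6
In days: 606824 / 86400 ≈ 7.02


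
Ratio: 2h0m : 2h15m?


Duration 1: 120 minutes
Duration 2: 135 minutes
Ratio = 120:135
GCD = 15
Simplified = 8:9
As a decimal: 8/9 ≈ 0.89

8:9 (0.89)


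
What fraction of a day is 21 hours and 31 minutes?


0.8965 (89.65%)

Total minutes: 21×60 + 31 = 1291
Day = 24×60 = 1440 minutes
Fraction = 1291/1440 ≈ 0.8965
As a percentage: 1291/1440 × 100 ≈ 89.65%


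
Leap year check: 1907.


No

Rules: divisible by 4 AND (not by 100 OR by 400)
1907 ÷ 4 = 476 remainder 3 → not divisible by 4
Not divisible by 4 → not a leap year


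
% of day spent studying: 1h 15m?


Time: 75 minutes
Day: 1440 minutes
Percentage = (75/1440) × 100 ≈ 5.2%

5.2%


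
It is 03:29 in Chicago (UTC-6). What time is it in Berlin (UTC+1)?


Time difference = UTC+1 - UTC-6 = +7 hours
New hour = (3 + 7) mod 24
= 10 mod 24 = 10
Minutes unchanged → 10:29

10:29


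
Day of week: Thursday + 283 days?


Sunday

Start: Thursday (index 3)
(3 + 283) mod 7
= 286 mod 7
= 6
Index 6 → Sunday


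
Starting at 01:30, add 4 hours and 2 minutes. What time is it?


Start: 90 minutes from midnight
Add: 242 minutes
Total: 332 minutes
Hours: 332 ÷ 60 = 5 remainder 32

05:32


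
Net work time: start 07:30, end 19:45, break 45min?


11h 30m (690 minutes)

Total time = (19×60+45) - (7×60+30)
= 1185 - 450 = 735 min
Minus break: 735 - 45 = 690 min
= 11h 30m


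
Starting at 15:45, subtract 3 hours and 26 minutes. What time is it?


Start: 945 minutes from midnight
Subtract: 206 minutes
Remaining: 945 - 206 = 739
Hours: 12, Minutes: 19

12:19


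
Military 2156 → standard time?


9:56 PM

Hour: 21
21 - 12 = 9 → PM


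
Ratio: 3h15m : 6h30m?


Duration 1: 195 minutes
Duration 2: 390 minutes
Ratio = 195:390
GCD = 195
Simplified = 1:2
As a decimal: 1/2 = 0.50

1:2 (0.50)


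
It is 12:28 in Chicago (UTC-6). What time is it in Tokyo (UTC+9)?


03:28 (next day)

Time difference = UTC+9 - UTC-6 = +15 hours
New hour = (12 + 15) mod 24
= 27 mod 24 = 3
Minutes unchanged → 03:28; 27 ≥ 24 → next day


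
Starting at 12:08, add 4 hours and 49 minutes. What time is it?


Start: 728 minutes from midnight
Add: 289 minutes
Total: 1017 minutes
Hours: 1017 ÷ 60 = 16 remainder 57

16:57


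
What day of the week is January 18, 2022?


Zeller's congruence:
q=18, m=13, k=21, j=20
h = (18 + ⌊13×14/5⌋ + 21 + ⌊21/4⌋ + ⌊20/4⌋ - 2×20) mod 7
= (18 + 36 + 21 + 5 + 5 - 40) mod 7
= 45 mod 7 = 3
h=3 → Tuesday

Tuesday


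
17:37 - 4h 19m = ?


13:18

Start: 1057 minutes from midnight
Subtract: 259 minutes
Remaining: 1057 - 259 = 798
Hours: 13, Minutes: 18


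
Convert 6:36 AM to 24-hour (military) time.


Input: 6:36 AM
AM hour stays: 6

06:36


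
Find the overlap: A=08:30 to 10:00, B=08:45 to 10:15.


Meeting A: 510-600 (in minutes from midnight)
Meeting B: 525-615
Overlap start = max(510, 525) = 525
Overlap end = min(600, 615) = 600
Overlap = max(0, 600 - 525) = 75 min

75 minutes


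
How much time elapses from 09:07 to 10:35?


End time in minutes: 10×60 + 35 = 635
Start time in minutes: 9×60 + 7 = 547
Difference = 635 - 547 = 88 minutes
= 1 hours 28 minutes

1h 28m


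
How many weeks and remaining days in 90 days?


Weeks: 90 ÷ 7 = 12 remainder 6

12 weeks 6 days


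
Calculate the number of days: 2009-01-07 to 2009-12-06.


333 days

From January 7, 2009 to December 6, 2009
Rest of January 2009: 31 - 7 = 24
Full months: February 2009 28, March 31, April 30, May 31, June 30, July 31, August 31, September 30, October 31, November 30
Days into December 2009: 6
Total = 24 + 28 + 31 + 30 + 31 + 30 + 31 + 31 + 30 + 31 + 30 + 6 = 333 days


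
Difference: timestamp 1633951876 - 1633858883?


Difference = 1633951876 - 1633858883 = 92993 seconds
In hours: 92993 / 3600 ≈ 25.8
In days: 92993 / 86400 ≈ 1.08

92993 seconds (25.8 hours / 1.08 days)


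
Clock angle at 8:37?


36.5°

Hour hand = 8×30 + 37×0.5 = 258.5°
Minute hand = 37×6 = 222°
Difference = |258.5 - 222| = 36.5°


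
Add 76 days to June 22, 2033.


Start: June 22, 2033
Add 76 days
June 22 → July 1: 30 - 22 + 1 = 9 days (76 - 9 = 67 left)
July 1 → August 1: 31 - 1 + 1 = 31 days (67 - 31 = 36 left)
August 1 → September 1: 31 - 1 + 1 = 31 days (36 - 31 = 5 left)
September 1 + 5 = September 6, 2033

September 6, 2033


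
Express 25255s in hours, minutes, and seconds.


7h 0m 55s

Hours: 25255 ÷ 3600 = 7 remainder 55
Minutes: 55 ÷ 60 = 0 remainder 55
Seconds: 55


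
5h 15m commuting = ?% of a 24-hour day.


21.9%

Time: 315 minutes
Day: 1440 minutes
Percentage = (315/1440) × 100 ≈ 21.9%


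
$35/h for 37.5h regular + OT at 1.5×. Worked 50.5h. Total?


Regular: 37.5h × $35 = $1312.50
Overtime: 50.5 - 37.5 = 13.0h
OT pay: 13.0h × $35 × 1.5 = $682.50
Total = $1312.50 + $682.50 = $1995.00

$1995.00


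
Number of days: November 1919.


Month: November (month 11)
November has 30 days

30 days


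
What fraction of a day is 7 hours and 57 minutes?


Total minutes: 7×60 + 57 = 477
Day = 24×60 = 1440 minutes
Fraction = 477/1440 ≈ 0.3313
As a percentage: 477/1440 × 100 ≈ 33.13%

0.3313 (33.13%)


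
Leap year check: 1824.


Yes

Rules: divisible by 4 AND (not by 100 OR by 400)
1824 ÷ 4 = 456 exactly → divisible by 4
1824 ÷ 100 = 18 remainder 24 → not divisible by 100
Divisible by 4 but not by 100 → leap year


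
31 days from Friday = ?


Monday

Start: Friday (index 4)
(4 + 31) mod 7
= 35 mod 7
= 0
Index 0 → Monday


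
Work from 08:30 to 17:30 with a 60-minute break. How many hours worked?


8h 0m (480 minutes)

Total time = (17×60+30) - (8×60+30)
= 1050 - 510 = 540 min
Minus break: 540 - 60 = 480 min
= 8h 0m


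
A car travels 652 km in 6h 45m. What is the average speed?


Distance: 652 km
Time: 6h 45m = 405 min = 405/60 = 27/4 hours
Speed = 652 ÷ (27/4) = 652 × 4 / 27 = 2608/27 ≈ 96.6 km/h

96.6 km/h


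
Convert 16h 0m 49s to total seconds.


Hours: 16 × 3600 = 57600
Minutes: 0 × 60 = 0
Seconds: 49
Total = 57600 + 0 + 49 = 57649

57649 seconds


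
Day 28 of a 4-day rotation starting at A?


Shifts: A, B, C, D
Start: A (index 0)
Day 28: (0 + 28 - 1) mod 4
= 27 mod 4
= 3
Index 3 → shift D

Shift D


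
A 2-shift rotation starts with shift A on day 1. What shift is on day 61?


Shifts: A, B
Start: A (index 0)
Day 61: (0 + 61 - 1) mod 2
= 60 mod 2
= 0
Index 0 → shift A

Shift A


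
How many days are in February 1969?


28 days

Month: February (month 2)
February: 28 or 29 (leap year)
1969 leap year? No


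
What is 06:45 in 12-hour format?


Hour: 6
6 < 12 → AM

6:45 AM


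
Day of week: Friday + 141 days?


Saturday

Start: Friday (index 4)
(4 + 141) mod 7
= 145 mod 7
= 5
Index 5 → Saturday


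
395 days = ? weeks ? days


Weeks: 395 ÷ 7 = 56 remainder 3

56 weeks 3 days


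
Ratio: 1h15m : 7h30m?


1:6 (0.17)

Duration 1: 75 minutes
Duration 2: 450 minutes
Ratio = 75:450
GCD = 75
Simplified = 1:6
As a decimal: 1/6 ≈ 0.17


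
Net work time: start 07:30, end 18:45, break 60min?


10h 15m (615 minutes)

Total time = (18×60+45) - (7×60+30)
= 1125 - 450 = 675 min
Minus break: 675 - 60 = 615 min
= 10h 15m


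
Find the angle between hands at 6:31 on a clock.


9.5°

Hour hand = 6×30 + 31×0.5 = 195.5°
Minute hand = 31×6 = 186°
Difference = |195.5 - 186| = 9.5°


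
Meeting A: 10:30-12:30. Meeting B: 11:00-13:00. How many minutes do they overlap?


90 minutes

Meeting A: 630-750 (in minutes from midnight)
Meeting B: 660-780
Overlap start = max(630, 660) = 660
Overlap end = min(750, 780) = 750
Overlap = max(0, 750 - 660) = 90 min


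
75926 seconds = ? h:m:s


Hours: 75926 ÷ 3600 = 21 remainder 326
Minutes: 326 ÷ 60 = 5 remainder 26
Seconds: 26

21h 5m 26s


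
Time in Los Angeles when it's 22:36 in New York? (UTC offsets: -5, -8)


19:36

Time difference = UTC-8 - UTC-5 = -3 hours
New hour = (22 -3) mod 24
= 19 mod 24 = 19
Minutes unchanged → 19:36


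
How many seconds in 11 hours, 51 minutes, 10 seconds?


Hours: 11 × 3600 = 39600
Minutes: 51 × 60 = 3060
Seconds: 10
Total = 39600 + 3060 + 10 = 42670

42670 seconds


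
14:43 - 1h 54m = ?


12:49

Start: 883 minutes from midnight
Subtract: 114 minutes
Remaining: 883 - 114 = 769
Hours: 12, Minutes: 49


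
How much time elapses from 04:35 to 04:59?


End time in minutes: 4×60 + 59 = 299
Start time in minutes: 4×60 + 35 = 275
Difference = 299 - 275 = 24 minutes
= 0 hours 24 minutes

0h 24m


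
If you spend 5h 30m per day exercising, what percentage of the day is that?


22.9%

Time: 330 minutes
Day: 1440 minutes
Percentage = (330/1440) × 100 ≈ 22.9%


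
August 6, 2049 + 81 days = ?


October 26, 2049

Start: August 6, 2049
Add 81 days
August 6 → September 1: 31 - 6 + 1 = 26 days (81 - 26 = 55 left)
September 1 → October 1: 30 - 1 + 1 = 30 days (55 - 30 = 25 left)
October 1 + 25 = October 26, 2049


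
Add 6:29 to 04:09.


10:38

Start: 249 minutes from midnight
Add: 389 minutes
Total: 638 minutes
Hours: 638 ÷ 60 = 10 remainder 38


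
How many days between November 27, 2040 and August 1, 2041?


From November 27, 2040 to August 1, 2041
Rest of November 2040: 30 - 27 = 3
Full months: December 31, January 31, February 2041 28, March 31, April 30, May 31, June 30, July 31
Days into August 2041: 1
Total = 3 + 31 + 31 + 28 + 31 + 30 + 31 + 30 + 31 + 1 = 247 days

247 days


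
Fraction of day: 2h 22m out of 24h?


Total minutes: 2×60 + 22 = 142
Day = 24×60 = 1440 minutes
Fraction = 142/1440 ≈ 0.0986
As a percentage: 142/1440 × 100 ≈ 9.86%

0.0986 (9.86%)


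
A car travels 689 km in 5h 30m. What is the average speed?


Distance: 689 km
Time: 5h 30m = 330 min = 330/60 = 11/2 hours
Speed = 689 ÷ (11/2) = 689 × 2 / 11 = 1378/11 ≈ 125.3 km/h

125.3 km/h


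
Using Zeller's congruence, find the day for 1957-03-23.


Zeller's congruence:
q=23, m=3, k=57, j=19
h = (23 + ⌊13×4/5⌋ + 57 + ⌊57/4⌋ + ⌊19/4⌋ - 2×19) mod 7
= (23 + 10 + 57 + 14 + 4 - 38) mod 7
= 70 mod 7 = 0
h=0 → Saturday

Saturday


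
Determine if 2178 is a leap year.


No

Rules: divisible by 4 AND (not by 100 OR by 400)
2178 ÷ 4 = 544 remainder 2 → not divisible by 4
Not divisible by 4 → not a leap year


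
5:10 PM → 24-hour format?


17:10

Input: 5:10 PM
PM: 5 + 12 = 17


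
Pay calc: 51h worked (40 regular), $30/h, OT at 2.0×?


$1860.00

Regular: 40h × $30 = $1200.00
Overtime: 51 - 40 = 11h
OT pay: 11h × $30 × 2.0 = $660.00
Total = $1200.00 + $660.00 = $1860.00


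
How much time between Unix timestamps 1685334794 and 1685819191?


Difference = 1685819191 - 1685334794 = 484397 seconds
In hours: 484397 / 3600 ≈ 134.6
In days: 484397 / 86400 ≈ 5.61

484397 seconds (134.6 hours / 5.61 days)


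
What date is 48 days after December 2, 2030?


Start: December 2, 2030
Add 48 days
December 2 → January 1: 31 - 2 + 1 = 30 days (48 - 30 = 18 left)
January 1 + 18 = January 19, 2031

January 19, 2031


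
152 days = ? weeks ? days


Weeks: 152 ÷ 7 = 21 remainder 5

21 weeks 5 days


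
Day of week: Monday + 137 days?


Friday

Start: Monday (index 0)
(0 + 137) mod 7
= 137 mod 7
= 4
Index 4 → Friday


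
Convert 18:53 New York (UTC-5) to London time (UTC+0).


Time difference = UTC+0 - UTC-5 = +5 hours
New hour = (18 + 5) mod 24
= 23 mod 24 = 23
Minutes unchanged → 23:53

23:53


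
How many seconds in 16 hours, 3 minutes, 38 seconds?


Hours: 16 × 3600 = 57600
Minutes: 3 × 60 = 180
Seconds: 38
Total = 57600 + 180 + 38 = 57818

57818 seconds


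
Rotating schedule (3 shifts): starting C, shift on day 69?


Shift B

Shifts: A, B, C
Start: C (index 2)
Day 69: (2 + 69 - 1) mod 3
= 70 mod 3
= 1
Index 1 → shift B


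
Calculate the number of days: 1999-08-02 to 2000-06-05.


308 days

From August 2, 1999 to June 5, 2000
Rest of August 1999: 31 - 2 = 29
Full months: September 30, October 31, November 30, December 31, January 31, February 2000 29, March 31, April 30, May 31
Days into June 2000: 5
Total = 29 + 30 + 31 + 30 + 31 + 31 + 29 + 31 + 30 + 31 + 5 = 308 days


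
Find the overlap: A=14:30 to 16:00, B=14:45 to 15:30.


45 minutes

Meeting A: 870-960 (in minutes from midnight)
Meeting B: 885-930
Overlap start = max(870, 885) = 885
Overlap end = min(960, 930) = 930
Overlap = max(0, 930 - 885) = 45 min


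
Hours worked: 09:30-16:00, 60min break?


5h 30m (330 minutes)

Total time = (16×60+0) - (9×60+30)
= 960 - 570 = 390 min
Minus break: 390 - 60 = 330 min
= 5h 30m


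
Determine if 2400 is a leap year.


Yes

Rules: divisible by 4 AND (not by 100 OR by 400)
2400 ÷ 4 = 600 exactly → divisible by 4
2400 ÷ 100 = 24 exactly → divisible by 100
2400 ÷ 400 = 6 exactly → divisible by 400
Divisible by 400 → leap year


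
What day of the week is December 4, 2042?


Zeller's congruence:
q=4, m=12, k=42, j=20
h = (4 + ⌊13×13/5⌋ + 42 + ⌊42/4⌋ + ⌊20/4⌋ - 2×20) mod 7
= (4 + 33 + 42 + 10 + 5 - 40) mod 7
= 54 mod 7 = 5
h=5 → Thursday

Thursday


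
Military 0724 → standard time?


7:24 AM

Hour: 7
7 < 12 → AM


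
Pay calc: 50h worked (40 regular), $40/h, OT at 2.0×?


$2400.00

Regular: 40h × $40 = $1600.00
Overtime: 50 - 40 = 10h
OT pay: 10h × $40 × 2.0 = $800.00
Total = $1600.00 + $800.00 = $2400.00


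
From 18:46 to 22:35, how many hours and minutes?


3h 49m

End time in minutes: 22×60 + 35 = 1355
Start time in minutes: 18×60 + 46 = 1126
Difference = 1355 - 1126 = 229 minutes
= 3 hours 49 minutes


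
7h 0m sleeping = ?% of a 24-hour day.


Time: 420 minutes
Day: 1440 minutes
Percentage = (420/1440) × 100 ≈ 29.2%

29.2%


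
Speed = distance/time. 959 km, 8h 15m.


116.2 km/h

Distance: 959 km
Time: 8h 15m = 495 min = 495/60 = 33/4 hours
Speed = 959 ÷ (33/4) = 959 × 4 / 33 = 3836/33 ≈ 116.2 km/h


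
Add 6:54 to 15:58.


Start: 958 minutes from midnight
Add: 414 minutes
Total: 1372 minutes
Hours: 1372 ÷ 60 = 22 remainder 52

22:52


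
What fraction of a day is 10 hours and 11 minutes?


0.4243 (42.43%)

Total minutes: 10×60 + 11 = 611
Day = 24×60 = 1440 minutes
Fraction = 611/1440 ≈ 0.4243
As a percentage: 611/1440 × 100 ≈ 42.43%


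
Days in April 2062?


Month: April (month 4)
April has 30 days

30 days


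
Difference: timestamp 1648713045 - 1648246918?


Difference = 1648713045 - 1648246918 = 466127 seconds
In hours: 466127 / 3600 ≈ 129.5
In days: 466127 / 86400 ≈ 5.39

466127 seconds (129.5 hours / 5.39 days)


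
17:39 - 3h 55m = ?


Start: 1059 minutes from midnight
Subtract: 235 minutes
Remaining: 1059 - 235 = 824
Hours: 13, Minutes: 44

13:44


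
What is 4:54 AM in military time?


04:54

Input: 4:54 AM
AM hour stays: 4


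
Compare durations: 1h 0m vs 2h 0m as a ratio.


Duration 1: 60 minutes
Duration 2: 120 minutes
Ratio = 60:120
GCD = 60
Simplified = 1:2
As a decimal: 1/2 = 0.50

1:2 (0.50)


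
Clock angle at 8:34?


53.0°

Hour hand = 8×30 + 34×0.5 = 257.0°
Minute hand = 34×6 = 204°
Difference = |257.0 - 204| = 53.0°


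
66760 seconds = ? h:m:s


18h 32m 40s

Hours: 66760 ÷ 3600 = 18 remainder 1960
Minutes: 1960 ÷ 60 = 32 remainder 40
Seconds: 40


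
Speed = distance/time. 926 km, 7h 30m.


Distance: 926 km
Time: 7h 30m = 450 min = 450/60 = 15/2 hours
Speed = 926 ÷ (15/2) = 926 × 2 / 15 = 1852/15 ≈ 123.5 km/h

123.5 km/h


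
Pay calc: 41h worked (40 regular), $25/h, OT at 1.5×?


$1037.50

Regular: 40h × $25 = $1000.00
Overtime: 41 - 40 = 1h
OT pay: 1h × $25 × 1.5 = $37.50
Total = $1000.00 + $37.50 = $1037.50


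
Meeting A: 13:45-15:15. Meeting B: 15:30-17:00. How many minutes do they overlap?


0 minutes

Meeting A: 825-915 (in minutes from midnight)
Meeting B: 930-1020
Overlap start = max(825, 930) = 930
Overlap end = min(915, 1020) = 915
Overlap = max(0, 915 - 930) = 0 min


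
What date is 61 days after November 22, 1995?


January 22, 1996

Start: November 22, 1995
Add 61 days
November 22 → December 1: 30 - 22 + 1 = 9 days (61 - 9 = 52 left)
December 1 → January 1: 31 - 1 + 1 = 31 days (52 - 31 = 21 left)
January 1 + 21 = January 22, 1996


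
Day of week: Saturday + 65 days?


Monday

Start: Saturday (index 5)
(5 + 65) mod 7
= 70 mod 7
= 0
Index 0 → Monday


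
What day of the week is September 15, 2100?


Wednesday

Zeller's congruence:
q=15, m=9, k=0, j=21
h = (15 + ⌊13×10/5⌋ + 0 + ⌊0/4⌋ + ⌊21/4⌋ - 2×21) mod 7
= (15 + 26 + 0 + 0 + 5 - 42) mod 7
= 4 mod 7 = 4
h=4 → Wednesday


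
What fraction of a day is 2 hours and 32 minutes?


Total minutes: 2×60 + 32 = 152
Day = 24×60 = 1440 minutes
Fraction = 152/1440 ≈ 0.1056
As a percentage: 152/1440 × 100 ≈ 10.56%

0.1056 (10.56%)


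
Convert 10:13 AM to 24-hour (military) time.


10:13

Input: 10:13 AM
AM hour stays: 10


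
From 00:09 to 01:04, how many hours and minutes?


0h 55m

End time in minutes: 1×60 + 4 = 64
Start time in minutes: 0×60 + 9 = 9
Difference = 64 - 9 = 55 minutes
= 0 hours 55 minutes


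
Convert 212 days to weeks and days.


Weeks: 212 ÷ 7 = 30 remainder 2

30 weeks 2 days


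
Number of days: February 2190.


28 days

Month: February (month 2)
February: 28 or 29 (leap year)
2190 leap year? No


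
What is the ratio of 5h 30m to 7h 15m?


Duration 1: 330 minutes
Duration 2: 435 minutes
Ratio = 330:435
GCD = 15
Simplified = 22:29
As a decimal: 22/29 ≈ 0.76

22:29 (0.76)
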